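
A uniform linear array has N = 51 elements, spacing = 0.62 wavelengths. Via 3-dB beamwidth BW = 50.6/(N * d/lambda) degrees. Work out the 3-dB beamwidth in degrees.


BW = 50.6 / (51 * 0.62) = 50.6 / 31.62 = 1.6

1.6 deg


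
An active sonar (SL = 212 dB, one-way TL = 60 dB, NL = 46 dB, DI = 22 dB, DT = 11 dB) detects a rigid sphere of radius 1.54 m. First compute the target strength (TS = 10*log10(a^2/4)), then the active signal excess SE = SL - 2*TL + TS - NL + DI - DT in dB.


Step 1: TS = 10*log10(1.54^2/4) = -2.27 dB
Step 2: SE = SL - 2*TL + TS - NL + DI - DT = 212 - 2*60 + (-2.27) - 46 + 22 - 11 = 54.73

54.73 dB


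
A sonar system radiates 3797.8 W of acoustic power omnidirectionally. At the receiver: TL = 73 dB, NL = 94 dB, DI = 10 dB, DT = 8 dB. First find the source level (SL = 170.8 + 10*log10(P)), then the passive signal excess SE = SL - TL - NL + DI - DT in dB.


Step 1: SL = 170.8 + 10*log10(3797.8) = 206.6 dB
Step 2: SE = SL - TL - NL + DI - DT = 206.6 - 73 - 94 + 10 - 8 = 41.6

41.6 dB


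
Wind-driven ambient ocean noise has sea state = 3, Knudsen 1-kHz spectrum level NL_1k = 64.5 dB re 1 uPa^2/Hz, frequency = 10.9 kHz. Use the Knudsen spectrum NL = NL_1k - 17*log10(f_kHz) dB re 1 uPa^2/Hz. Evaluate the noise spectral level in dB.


46.86 dB


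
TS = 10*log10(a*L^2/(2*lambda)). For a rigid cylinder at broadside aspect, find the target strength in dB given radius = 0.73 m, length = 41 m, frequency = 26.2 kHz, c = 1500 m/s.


lambda = 1500/26200 = 0.05725 m
TS = 10*log10(0.73*41^2/(2*0.05725)) = 40.3

40.3 dB


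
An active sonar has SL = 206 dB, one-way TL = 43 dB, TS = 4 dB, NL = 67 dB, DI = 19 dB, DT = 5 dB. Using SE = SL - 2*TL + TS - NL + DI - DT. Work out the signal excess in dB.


71 dB


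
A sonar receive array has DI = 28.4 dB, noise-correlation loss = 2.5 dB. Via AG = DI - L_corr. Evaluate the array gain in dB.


25.9 dB


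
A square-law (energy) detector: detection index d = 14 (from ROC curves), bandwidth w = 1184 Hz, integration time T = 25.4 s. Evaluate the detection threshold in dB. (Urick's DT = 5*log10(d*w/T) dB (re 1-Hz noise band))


14.07 dB


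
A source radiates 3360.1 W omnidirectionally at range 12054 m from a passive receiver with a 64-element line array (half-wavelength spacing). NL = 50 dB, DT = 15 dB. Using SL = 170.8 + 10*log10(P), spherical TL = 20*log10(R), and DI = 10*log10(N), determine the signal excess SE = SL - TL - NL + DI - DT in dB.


77.5 dB


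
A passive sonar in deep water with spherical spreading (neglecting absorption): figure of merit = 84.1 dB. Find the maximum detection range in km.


16.03 km


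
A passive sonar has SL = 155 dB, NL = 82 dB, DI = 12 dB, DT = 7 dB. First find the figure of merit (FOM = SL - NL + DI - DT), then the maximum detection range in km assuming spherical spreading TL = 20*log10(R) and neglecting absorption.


Step 1: FOM = SL - NL + DI - DT = 155 - 82 + 12 - 7 = 78 dB
Step 2: at max range FOM = TL = 20*log10(R), so R = 10^(78/20) = 7943.28 m = 7.94 km

7.94 km


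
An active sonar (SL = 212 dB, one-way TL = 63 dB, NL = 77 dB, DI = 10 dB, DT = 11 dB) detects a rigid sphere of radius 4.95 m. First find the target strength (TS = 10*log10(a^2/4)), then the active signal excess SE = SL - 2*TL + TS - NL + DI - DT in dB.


Step 1: TS = 10*log10(4.95^2/4) = 7.87 dB
Step 2: SE = SL - 2*TL + TS - NL + DI - DT = 212 - 2*63 + (7.87) - 77 + 10 - 11 = 15.87

15.87 dB


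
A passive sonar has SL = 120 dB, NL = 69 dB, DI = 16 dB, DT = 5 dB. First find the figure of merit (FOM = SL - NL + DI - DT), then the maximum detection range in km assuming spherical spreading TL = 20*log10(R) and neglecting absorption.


Step 1: FOM = SL - NL + DI - DT = 120 - 69 + 16 - 5 = 62 dB
Step 2: at max range FOM = TL = 20*log10(R), so R = 10^(62/20) = 1258.93 m = 1.26 km

1.26 km


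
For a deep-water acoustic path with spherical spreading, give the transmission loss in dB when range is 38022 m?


91.6 dB


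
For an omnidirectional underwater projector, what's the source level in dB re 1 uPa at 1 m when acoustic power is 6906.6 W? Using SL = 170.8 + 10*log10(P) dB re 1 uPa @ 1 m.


209.19 dB


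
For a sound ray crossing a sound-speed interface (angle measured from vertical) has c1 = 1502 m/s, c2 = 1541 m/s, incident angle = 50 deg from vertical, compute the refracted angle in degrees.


sin(theta2) = (c2/c1)*sin(theta1) = (1541/1502)*sin(50 deg) = 0.78594
theta2 = arcsin(0.78594) = 51.81

51.81 deg


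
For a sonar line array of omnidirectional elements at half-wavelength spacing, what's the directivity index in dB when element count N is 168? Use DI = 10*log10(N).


DI = 10*log10(168) = 22.25

22.25 dB


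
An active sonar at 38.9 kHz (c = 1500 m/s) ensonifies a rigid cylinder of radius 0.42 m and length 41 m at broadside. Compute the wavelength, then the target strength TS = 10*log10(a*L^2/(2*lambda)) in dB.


Step 1: lambda = c/f = 1500/38900 = 0.03856 m
Step 2: TS = 10*log10(a*L^2/(2*lambda)) = 10*log10(0.42*41^2/(2*0.03856)) = 39.62

39.62 dB


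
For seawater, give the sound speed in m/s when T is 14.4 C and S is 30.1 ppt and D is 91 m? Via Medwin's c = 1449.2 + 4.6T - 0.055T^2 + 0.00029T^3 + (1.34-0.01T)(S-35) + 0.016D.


c = 1449.2 + 4.6*14.4 - 0.055*14.4^2 + 0.00029*14.4^3 + (1.34 - 0.01*14.4)*(30.1 - 35) + 0.016*91 = 1500.5

1500.5 m/s


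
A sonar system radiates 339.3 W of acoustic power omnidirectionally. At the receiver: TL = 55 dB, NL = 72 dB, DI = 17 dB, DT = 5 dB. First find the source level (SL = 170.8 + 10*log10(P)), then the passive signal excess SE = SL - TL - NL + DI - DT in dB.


Step 1: SL = 170.8 + 10*log10(339.3) = 196.11 dB
Step 2: SE = SL - TL - NL + DI - DT = 196.11 - 55 - 72 + 17 - 5 = 81.11

81.11 dB


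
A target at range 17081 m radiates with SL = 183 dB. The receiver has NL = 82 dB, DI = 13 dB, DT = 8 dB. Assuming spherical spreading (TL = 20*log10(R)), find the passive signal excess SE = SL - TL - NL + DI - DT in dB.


Step 1: TL = 20*log10(17081) = 84.65 dB
Step 2: SE = 183 - 84.65 - 82 + 13 - 8 = 21.35

21.35 dB


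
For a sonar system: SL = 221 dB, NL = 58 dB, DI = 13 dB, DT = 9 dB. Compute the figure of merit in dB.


167 dB


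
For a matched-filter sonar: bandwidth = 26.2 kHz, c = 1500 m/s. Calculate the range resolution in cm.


dR = c/(2*BW) = 1500 / (2 * 26.2e3) = 0.0286 m = 2.86 cm

2.86 cm


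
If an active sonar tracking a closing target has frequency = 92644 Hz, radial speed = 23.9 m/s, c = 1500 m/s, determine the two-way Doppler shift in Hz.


2952.26 Hz


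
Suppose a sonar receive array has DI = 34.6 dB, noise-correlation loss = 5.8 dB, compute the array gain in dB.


AG = DI - L_corr = 34.6 - 5.8 = 28.8

28.8 dB


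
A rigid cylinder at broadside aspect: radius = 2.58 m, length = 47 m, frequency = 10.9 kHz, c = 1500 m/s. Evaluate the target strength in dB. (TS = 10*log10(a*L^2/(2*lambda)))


lambda = 1500/10900 = 0.13761 m
TS = 10*log10(2.58*47^2/(2*0.13761)) = 43.16

43.16 dB


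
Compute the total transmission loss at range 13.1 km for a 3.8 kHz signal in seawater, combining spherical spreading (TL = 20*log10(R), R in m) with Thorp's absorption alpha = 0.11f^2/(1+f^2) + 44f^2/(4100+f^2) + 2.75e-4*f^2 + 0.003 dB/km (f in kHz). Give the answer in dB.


Step 1 (Thorp): alpha = 0.11*14.44/(1+14.44) + 44*14.44/(4100+14.44) + 2.75e-4*14.44 + 0.003 = 0.2643 dB/km
Step 2: TL_spread = 20*log10(13100) = 82.35 dB
Step 3: TL_abs = alpha*R = 0.2643 * 13.1 = 3.46 dB
Step 4: TL_total = 82.35 + 3.46 = 85.81

85.81 dB


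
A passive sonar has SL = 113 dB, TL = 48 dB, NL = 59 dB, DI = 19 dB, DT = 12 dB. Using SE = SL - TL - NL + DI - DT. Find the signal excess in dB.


SE = SL - TL - NL + DI - DT = 113 - 48 - 59 + 19 - 12 = 13

13 dB


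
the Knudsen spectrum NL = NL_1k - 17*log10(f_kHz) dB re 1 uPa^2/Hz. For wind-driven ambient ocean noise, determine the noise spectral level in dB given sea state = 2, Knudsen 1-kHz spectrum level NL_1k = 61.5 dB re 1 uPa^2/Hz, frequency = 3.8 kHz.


NL = NL_1k - 17*log10(f_kHz) = 61.5 - 17*log10(3.8) = 61.5 - (9.86) = 51.64

51.64 dB


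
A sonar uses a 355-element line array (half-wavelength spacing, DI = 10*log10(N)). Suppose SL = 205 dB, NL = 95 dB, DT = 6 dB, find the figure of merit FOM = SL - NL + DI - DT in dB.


129.5 dB


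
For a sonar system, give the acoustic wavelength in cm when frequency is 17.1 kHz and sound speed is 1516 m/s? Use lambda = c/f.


lambda = c/f = 1516 / 17100 = 0.0887 m = 8.87 cm

8.87 cm


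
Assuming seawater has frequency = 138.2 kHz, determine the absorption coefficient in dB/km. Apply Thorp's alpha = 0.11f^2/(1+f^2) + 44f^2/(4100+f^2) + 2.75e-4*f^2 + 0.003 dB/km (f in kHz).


f^2 = 19099.24
alpha = 0.11*19099.24/(1+19099.24) + 44*19099.24/(4100+19099.24) + 2.75e-4*19099.24 + 0.003 = 41.589

41.589 dB/km


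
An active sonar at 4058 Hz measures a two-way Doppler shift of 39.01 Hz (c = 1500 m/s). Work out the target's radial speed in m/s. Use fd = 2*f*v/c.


From fd = 2*f*v/c, v = c*fd/(2*f) = 1500 * 39.01 / (2*4058) = 7.21

7.21 m/s


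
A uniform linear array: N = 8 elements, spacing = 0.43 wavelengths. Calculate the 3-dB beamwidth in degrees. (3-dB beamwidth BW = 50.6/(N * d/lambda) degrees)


BW = 50.6 / (8 * 0.43) = 50.6 / 3.44 = 14.71

14.71 deg


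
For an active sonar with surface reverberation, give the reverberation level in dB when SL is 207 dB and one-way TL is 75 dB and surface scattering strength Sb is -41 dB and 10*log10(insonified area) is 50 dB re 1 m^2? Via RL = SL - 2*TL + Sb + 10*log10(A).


RL = SL - 2*TL + Sb + 10*log10(A) = 207 - 2*75 + (-41) + 50 = 66

66 dB


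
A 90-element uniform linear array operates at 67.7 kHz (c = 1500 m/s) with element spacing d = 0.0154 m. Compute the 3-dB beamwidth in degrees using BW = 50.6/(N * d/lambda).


Step 1: lambda = 1500/67700 = 0.02216 m
Step 2: d/lambda = 0.0154/0.02216 = 0.6949
Step 3: BW = 50.6/(N * d/lambda) = 50.6/(90 * 0.6949) = 0.81

0.81 deg


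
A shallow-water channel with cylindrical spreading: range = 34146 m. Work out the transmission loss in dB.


TL = 10*log10(34146) = 45.33

45.33 dB


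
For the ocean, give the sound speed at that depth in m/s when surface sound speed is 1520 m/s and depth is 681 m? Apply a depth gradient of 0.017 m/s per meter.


c = 1520 + 0.017 * 681 = 1531.577

1531.577 m/s


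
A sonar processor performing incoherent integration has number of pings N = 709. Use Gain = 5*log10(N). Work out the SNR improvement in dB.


Gain = 5*log10(709) = 14.25

14.25 dB


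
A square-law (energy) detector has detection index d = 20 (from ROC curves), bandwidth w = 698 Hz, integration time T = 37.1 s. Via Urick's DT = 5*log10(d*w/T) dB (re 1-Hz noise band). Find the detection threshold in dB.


DT = 5*log10(d*w/T) = 5*log10(20 * 698 / 37.1) = 5*log10(376.28) = 12.88

12.88 dB


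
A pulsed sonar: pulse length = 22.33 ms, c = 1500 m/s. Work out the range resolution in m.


dR = c*tau/2 = 1500 * 22.33e-3 / 2 = 16.7475

16.7475 m


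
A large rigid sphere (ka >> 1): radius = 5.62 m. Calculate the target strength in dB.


8.97 dB


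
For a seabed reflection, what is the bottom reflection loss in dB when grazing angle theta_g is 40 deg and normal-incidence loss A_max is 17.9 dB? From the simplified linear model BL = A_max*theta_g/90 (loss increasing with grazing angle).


7.96 dB


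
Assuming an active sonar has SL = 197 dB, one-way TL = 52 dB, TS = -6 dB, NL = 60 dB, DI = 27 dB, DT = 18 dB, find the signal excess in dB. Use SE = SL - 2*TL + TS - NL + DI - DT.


SE = SL - 2*TL + TS - NL + DI - DT = 197 - 2*52 + (-6) - 60 + 27 - 18 = 36

36 dB


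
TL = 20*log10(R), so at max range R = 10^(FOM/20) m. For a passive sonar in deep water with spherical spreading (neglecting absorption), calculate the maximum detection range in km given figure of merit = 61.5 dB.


At max range FOM = TL, so 20*log10(R) = 61.5
R = 10^(61.5/20) = 1188.5 m = 1.19 km

1.19 km


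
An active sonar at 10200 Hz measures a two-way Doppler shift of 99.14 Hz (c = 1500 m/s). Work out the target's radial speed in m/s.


7.29 m/s


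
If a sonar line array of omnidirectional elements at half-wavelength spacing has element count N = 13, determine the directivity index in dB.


DI = 10*log10(13) = 11.14

11.14 dB


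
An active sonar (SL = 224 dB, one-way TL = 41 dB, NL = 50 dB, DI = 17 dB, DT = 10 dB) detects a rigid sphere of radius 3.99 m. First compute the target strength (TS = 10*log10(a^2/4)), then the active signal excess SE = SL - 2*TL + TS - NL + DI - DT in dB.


Step 1: TS = 10*log10(3.99^2/4) = 6.0 dB
Step 2: SE = SL - 2*TL + TS - NL + DI - DT = 224 - 2*41 + (6.0) - 50 + 17 - 10 = 105.0

105.0 dB


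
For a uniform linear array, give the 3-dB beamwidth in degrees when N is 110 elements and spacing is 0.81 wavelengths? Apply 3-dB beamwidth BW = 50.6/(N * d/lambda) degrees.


0.57 deg


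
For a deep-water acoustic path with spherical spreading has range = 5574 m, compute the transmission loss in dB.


TL = 20*log10(5574) = 74.92

74.92 dB


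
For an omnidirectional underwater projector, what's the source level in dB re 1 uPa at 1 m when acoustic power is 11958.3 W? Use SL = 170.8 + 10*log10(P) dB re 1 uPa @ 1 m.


SL = 170.8 + 10*log10(11958.3) = 170.8 + 40.78 = 211.58

211.58 dB


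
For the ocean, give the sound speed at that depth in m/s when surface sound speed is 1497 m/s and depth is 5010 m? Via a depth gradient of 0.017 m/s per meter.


c = 1497 + 0.017 * 5010 = 1582.17

1582.17 m/s


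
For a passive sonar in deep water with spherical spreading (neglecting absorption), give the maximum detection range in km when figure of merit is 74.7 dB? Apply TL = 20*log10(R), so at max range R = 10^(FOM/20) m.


5.43 km


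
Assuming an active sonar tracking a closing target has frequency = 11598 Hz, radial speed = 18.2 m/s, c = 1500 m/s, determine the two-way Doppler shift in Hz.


fd = 2*f*v/c = 2 * 11598 * 18.2 / 1500 = 281.44

281.44 Hz


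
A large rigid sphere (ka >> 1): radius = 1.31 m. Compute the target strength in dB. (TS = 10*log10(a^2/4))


TS = 10*log10(1.31^2 / 4) = 10*log10(0.429025) = -3.68

-3.68 dB


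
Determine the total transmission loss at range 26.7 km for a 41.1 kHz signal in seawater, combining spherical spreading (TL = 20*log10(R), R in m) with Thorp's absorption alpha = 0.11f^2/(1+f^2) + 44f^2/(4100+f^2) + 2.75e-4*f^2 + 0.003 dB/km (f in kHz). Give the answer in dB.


Step 1 (Thorp): alpha = 0.11*1689.21/(1+1689.21) + 44*1689.21/(4100+1689.21) + 2.75e-4*1689.21 + 0.003 = 13.416 dB/km
Step 2: TL_spread = 20*log10(26700) = 88.53 dB
Step 3: TL_abs = alpha*R = 13.416 * 26.7 = 358.21 dB
Step 4: TL_total = 88.53 + 358.21 = 446.74

446.74 dB


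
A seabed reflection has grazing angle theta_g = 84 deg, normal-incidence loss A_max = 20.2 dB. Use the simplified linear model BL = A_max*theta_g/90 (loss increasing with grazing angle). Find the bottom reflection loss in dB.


BL = A_max * theta_g / 90 = 20.2 * 84 / 90 = 18.85

18.85 dB


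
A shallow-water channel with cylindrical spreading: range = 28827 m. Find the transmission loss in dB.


44.6 dB


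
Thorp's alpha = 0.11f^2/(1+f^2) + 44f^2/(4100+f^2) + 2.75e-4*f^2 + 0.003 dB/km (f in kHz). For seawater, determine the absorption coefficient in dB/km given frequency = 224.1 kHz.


f^2 = 50220.81
alpha = 0.11*50220.81/(1+50220.81) + 44*50220.81/(4100+50220.81) + 2.75e-4*50220.81 + 0.003 = 54.603

54.603 dB/km


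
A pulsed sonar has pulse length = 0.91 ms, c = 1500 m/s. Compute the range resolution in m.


dR = c*tau/2 = 1500 * 0.91e-3 / 2 = 0.6825

0.6825 m


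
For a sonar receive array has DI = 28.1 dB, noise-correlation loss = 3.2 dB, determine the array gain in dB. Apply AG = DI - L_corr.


AG = DI - L_corr = 28.1 - 3.2 = 24.9

24.9 dB


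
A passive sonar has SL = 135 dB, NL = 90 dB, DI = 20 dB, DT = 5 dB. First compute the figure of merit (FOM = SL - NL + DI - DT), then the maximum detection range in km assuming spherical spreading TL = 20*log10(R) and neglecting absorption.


Step 1: FOM = SL - NL + DI - DT = 135 - 90 + 20 - 5 = 60 dB
Step 2: at max range FOM = TL = 20*log10(R), so R = 10^(60/20) = 1000.0 m = 1.0 km

1.0 km


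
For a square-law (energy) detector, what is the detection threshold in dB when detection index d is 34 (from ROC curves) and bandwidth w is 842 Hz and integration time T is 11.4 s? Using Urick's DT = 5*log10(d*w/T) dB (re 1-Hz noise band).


DT = 5*log10(d*w/T) = 5*log10(34 * 842 / 11.4) = 5*log10(2511.23) = 17.0

17.0 dB


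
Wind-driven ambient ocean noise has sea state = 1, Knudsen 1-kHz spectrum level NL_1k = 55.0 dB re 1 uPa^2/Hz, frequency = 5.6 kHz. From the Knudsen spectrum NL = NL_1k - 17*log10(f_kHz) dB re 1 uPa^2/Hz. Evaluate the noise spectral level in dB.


NL = NL_1k - 17*log10(f_kHz) = 55.0 - 17*log10(5.6) = 55.0 - (12.72) = 42.28

42.28 dB


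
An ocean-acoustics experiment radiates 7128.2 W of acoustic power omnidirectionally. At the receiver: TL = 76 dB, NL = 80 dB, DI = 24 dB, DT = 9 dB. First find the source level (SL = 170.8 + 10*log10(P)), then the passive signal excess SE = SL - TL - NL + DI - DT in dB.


Step 1: SL = 170.8 + 10*log10(7128.2) = 209.33 dB
Step 2: SE = SL - TL - NL + DI - DT = 209.33 - 76 - 80 + 24 - 9 = 68.33

68.33 dB


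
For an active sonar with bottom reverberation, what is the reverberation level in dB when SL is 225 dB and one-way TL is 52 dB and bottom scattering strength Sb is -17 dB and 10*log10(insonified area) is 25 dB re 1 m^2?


RL = SL - 2*TL + Sb + 10*log10(A) = 225 - 2*52 + (-17) + 25 = 129

129 dB


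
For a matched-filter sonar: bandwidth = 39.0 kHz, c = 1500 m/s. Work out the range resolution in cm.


dR = c/(2*BW) = 1500 / (2 * 39.0e3) = 0.0192 m = 1.92 cm

1.92 cm


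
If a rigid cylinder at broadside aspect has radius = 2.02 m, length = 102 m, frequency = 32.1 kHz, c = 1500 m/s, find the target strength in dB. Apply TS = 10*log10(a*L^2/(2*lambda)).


53.52 dB


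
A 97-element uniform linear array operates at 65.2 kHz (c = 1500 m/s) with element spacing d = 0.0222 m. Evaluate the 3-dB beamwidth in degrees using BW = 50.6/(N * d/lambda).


Step 1: lambda = 1500/65200 = 0.02301 m
Step 2: d/lambda = 0.0222/0.02301 = 0.9648
Step 3: BW = 50.6/(N * d/lambda) = 50.6/(97 * 0.9648) = 0.54

0.54 deg


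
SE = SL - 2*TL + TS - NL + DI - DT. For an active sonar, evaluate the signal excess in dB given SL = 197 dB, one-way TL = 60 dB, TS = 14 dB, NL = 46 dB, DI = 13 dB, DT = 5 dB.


53 dB


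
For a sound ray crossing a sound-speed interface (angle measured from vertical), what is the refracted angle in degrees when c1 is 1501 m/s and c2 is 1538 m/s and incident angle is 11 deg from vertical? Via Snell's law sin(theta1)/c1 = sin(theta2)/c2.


sin(theta2) = (c2/c1)*sin(theta1) = (1538/1501)*sin(11 deg) = 0.19551
theta2 = arcsin(0.19551) = 11.27

11.27 deg


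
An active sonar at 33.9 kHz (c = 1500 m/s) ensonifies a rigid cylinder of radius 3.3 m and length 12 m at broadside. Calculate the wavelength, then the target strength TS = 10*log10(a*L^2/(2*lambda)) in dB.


Step 1: lambda = c/f = 1500/33900 = 0.04425 m
Step 2: TS = 10*log10(a*L^2/(2*lambda)) = 10*log10(3.3*12^2/(2*0.04425)) = 37.3

37.3 dB


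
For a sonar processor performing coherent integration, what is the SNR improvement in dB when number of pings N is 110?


Gain = 10*log10(110) = 20.41

20.41 dB


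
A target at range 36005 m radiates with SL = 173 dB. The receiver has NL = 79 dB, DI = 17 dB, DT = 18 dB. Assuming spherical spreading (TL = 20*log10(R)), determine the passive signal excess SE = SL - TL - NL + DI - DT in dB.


Step 1: TL = 20*log10(36005) = 91.13 dB
Step 2: SE = 173 - 91.13 - 79 + 17 - 18 = 1.87

1.87 dB


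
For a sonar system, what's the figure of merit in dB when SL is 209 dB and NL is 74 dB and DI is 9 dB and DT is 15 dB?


FOM = SL - NL + DI - DT = 209 - 74 + 9 - 15 = 129

129 dB


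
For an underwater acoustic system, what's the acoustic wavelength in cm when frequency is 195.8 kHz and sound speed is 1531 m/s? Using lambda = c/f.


lambda = c/f = 1531 / 195800 = 0.0078 m = 0.78 cm

0.78 cm


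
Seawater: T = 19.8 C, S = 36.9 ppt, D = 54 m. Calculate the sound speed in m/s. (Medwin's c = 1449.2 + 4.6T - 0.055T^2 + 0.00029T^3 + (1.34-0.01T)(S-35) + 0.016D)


c = 1449.2 + 4.6*19.8 - 0.055*19.8^2 + 0.00029*19.8^3 + (1.34 - 0.01*19.8)*(36.9 - 35) + 0.016*54 = 1524.0

1524.0 m/s


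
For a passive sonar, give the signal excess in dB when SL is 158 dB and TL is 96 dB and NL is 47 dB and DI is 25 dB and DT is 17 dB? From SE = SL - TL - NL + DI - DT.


23 dB


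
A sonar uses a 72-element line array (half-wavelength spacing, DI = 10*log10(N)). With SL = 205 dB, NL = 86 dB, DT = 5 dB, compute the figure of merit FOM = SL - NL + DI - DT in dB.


Step 1: DI = 10*log10(72) = 18.57 dB
Step 2: FOM = SL - NL + DI - DT = 205 - 86 + 18.57 - 5 = 132.57

132.57 dB


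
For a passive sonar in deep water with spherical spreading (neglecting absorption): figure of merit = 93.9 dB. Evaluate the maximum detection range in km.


At max range FOM = TL, so 20*log10(R) = 93.9
R = 10^(93.9/20) = 49545.02 m = 49.55 km

49.55 km


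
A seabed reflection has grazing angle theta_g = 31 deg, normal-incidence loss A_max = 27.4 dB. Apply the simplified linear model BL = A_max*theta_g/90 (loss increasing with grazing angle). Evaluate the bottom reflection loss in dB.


9.44 dB


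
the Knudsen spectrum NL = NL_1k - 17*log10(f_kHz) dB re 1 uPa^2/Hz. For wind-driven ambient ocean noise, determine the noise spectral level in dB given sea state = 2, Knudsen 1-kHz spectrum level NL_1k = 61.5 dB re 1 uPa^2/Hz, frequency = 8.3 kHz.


NL = NL_1k - 17*log10(f_kHz) = 61.5 - 17*log10(8.3) = 61.5 - (15.62) = 45.88

45.88 dB


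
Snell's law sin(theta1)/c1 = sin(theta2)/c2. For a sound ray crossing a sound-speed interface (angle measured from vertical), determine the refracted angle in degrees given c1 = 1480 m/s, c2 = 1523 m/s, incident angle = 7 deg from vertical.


sin(theta2) = (c2/c1)*sin(theta1) = (1523/1480)*sin(7 deg) = 0.12541
theta2 = arcsin(0.12541) = 7.2

7.2 deg


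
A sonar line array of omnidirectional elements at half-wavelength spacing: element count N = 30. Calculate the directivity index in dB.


DI = 10*log10(30) = 14.77

14.77 dB


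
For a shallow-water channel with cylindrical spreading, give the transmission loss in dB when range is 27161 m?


44.34 dB


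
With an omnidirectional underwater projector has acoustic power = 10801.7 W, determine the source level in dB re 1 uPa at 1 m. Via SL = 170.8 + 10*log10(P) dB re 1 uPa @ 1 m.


SL = 170.8 + 10*log10(10801.7) = 170.8 + 40.33 = 211.13

211.13 dB


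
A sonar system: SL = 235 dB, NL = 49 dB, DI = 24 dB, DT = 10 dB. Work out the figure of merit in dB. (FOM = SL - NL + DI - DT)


FOM = SL - NL + DI - DT = 235 - 49 + 24 - 10 = 200

200 dB


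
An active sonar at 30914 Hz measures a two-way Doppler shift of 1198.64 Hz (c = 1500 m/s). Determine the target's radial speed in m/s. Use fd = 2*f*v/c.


From fd = 2*f*v/c, v = c*fd/(2*f) = 1500 * 1198.64 / (2*30914) = 29.08

29.08 m/s


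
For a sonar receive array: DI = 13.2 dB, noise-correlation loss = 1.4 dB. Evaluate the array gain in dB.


AG = DI - L_corr = 13.2 - 1.4 = 11.8

11.8 dB


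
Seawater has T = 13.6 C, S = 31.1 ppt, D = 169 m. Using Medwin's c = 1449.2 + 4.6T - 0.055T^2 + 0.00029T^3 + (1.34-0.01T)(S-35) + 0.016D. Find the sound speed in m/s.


c = 1449.2 + 4.6*13.6 - 0.055*13.6^2 + 0.00029*13.6^3 + (1.34 - 0.01*13.6)*(31.1 - 35) + 0.016*169 = 1500.33

1500.33 m/s


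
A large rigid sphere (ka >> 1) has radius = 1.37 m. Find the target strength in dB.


-3.29 dB


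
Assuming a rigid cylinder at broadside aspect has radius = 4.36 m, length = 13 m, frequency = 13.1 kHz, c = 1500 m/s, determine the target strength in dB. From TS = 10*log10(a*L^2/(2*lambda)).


lambda = 1500/13100 = 0.1145 m
TS = 10*log10(4.36*13^2/(2*0.1145)) = 35.08

35.08 dB


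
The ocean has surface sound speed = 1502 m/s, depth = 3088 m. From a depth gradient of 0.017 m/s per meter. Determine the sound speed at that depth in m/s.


c = 1502 + 0.017 * 3088 = 1554.496

1554.496 m/s


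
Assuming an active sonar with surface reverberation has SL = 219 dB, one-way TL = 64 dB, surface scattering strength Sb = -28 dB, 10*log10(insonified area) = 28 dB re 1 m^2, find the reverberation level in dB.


91 dB


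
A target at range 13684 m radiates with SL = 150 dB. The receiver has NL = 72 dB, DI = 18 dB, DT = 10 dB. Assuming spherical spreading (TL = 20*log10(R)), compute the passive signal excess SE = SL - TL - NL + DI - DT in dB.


Step 1: TL = 20*log10(13684) = 82.72 dB
Step 2: SE = 150 - 82.72 - 72 + 18 - 10 = 3.28

3.28 dB


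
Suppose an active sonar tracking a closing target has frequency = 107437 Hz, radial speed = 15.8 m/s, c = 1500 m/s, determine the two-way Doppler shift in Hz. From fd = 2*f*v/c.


fd = 2*f*v/c = 2 * 107437 * 15.8 / 1500 = 2263.34

2263.34 Hz


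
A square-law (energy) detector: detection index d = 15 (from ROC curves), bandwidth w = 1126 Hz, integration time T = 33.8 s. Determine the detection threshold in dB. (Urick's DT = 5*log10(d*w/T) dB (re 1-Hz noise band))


13.49 dB


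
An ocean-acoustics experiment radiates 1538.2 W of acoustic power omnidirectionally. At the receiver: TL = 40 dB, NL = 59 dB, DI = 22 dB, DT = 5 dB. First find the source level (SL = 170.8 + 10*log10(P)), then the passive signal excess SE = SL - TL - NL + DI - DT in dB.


Step 1: SL = 170.8 + 10*log10(1538.2) = 202.67 dB
Step 2: SE = SL - TL - NL + DI - DT = 202.67 - 40 - 59 + 22 - 5 = 120.67

120.67 dB


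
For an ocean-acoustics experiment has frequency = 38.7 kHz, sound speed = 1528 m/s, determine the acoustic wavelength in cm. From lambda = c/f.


3.95 cm


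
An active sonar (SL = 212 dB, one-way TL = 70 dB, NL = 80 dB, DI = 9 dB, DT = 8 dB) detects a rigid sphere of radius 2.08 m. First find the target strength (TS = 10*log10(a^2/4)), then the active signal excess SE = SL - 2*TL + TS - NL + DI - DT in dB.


Step 1: TS = 10*log10(2.08^2/4) = 0.34 dB
Step 2: SE = SL - 2*TL + TS - NL + DI - DT = 212 - 2*70 + (0.34) - 80 + 9 - 8 = -6.66

-6.66 dB


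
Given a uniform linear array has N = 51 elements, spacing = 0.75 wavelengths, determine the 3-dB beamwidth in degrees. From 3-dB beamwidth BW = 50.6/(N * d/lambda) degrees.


1.32 deg


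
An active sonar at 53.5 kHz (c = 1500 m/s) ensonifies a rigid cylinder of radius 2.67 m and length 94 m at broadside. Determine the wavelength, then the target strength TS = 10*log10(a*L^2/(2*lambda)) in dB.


Step 1: lambda = c/f = 1500/53500 = 0.02804 m
Step 2: TS = 10*log10(a*L^2/(2*lambda)) = 10*log10(2.67*94^2/(2*0.02804)) = 56.24

56.24 dB


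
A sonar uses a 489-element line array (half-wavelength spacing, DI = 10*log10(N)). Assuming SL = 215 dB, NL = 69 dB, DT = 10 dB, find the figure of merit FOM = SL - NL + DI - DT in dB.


Step 1: DI = 10*log10(489) = 26.89 dB
Step 2: FOM = SL - NL + DI - DT = 215 - 69 + 26.89 - 10 = 162.89

162.89 dB


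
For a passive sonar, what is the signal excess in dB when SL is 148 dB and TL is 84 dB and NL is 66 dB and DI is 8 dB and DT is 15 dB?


-9 dB


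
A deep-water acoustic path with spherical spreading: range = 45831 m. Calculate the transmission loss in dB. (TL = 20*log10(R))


TL = 20*log10(45831) = 93.22

93.22 dB


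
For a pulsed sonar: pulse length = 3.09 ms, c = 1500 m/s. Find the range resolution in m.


dR = c*tau/2 = 1500 * 3.09e-3 / 2 = 2.3175

2.3175 m


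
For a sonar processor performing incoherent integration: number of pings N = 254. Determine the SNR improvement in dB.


Gain = 5*log10(254) = 12.02

12.02 dB


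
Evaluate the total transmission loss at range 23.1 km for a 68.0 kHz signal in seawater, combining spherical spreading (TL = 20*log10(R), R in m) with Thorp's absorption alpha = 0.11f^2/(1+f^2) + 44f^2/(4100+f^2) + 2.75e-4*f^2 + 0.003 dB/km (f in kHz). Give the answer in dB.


Step 1 (Thorp): alpha = 0.11*4624.0/(1+4624.0) + 44*4624.0/(4100+4624.0) + 2.75e-4*4624.0 + 0.003 = 24.706 dB/km
Step 2: TL_spread = 20*log10(23100) = 87.27 dB
Step 3: TL_abs = alpha*R = 24.706 * 23.1 = 570.71 dB
Step 4: TL_total = 87.27 + 570.71 = 657.98

657.98 dB


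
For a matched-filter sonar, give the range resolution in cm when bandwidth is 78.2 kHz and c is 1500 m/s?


0.96 cm


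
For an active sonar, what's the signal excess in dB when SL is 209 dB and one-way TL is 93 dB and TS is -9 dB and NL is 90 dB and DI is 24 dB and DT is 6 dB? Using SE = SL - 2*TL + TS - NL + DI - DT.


SE = SL - 2*TL + TS - NL + DI - DT = 209 - 2*93 + (-9) - 90 + 24 - 6 = -58

-58 dB


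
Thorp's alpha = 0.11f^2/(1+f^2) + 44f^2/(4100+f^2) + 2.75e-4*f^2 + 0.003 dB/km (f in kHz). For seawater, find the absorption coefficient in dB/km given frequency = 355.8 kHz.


77.546 dB/km


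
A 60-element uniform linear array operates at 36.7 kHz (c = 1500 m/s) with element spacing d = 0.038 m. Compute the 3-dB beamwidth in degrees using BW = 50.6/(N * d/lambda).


Step 1: lambda = 1500/36700 = 0.04087 m
Step 2: d/lambda = 0.038/0.04087 = 0.9298
Step 3: BW = 50.6/(N * d/lambda) = 50.6/(60 * 0.9298) = 0.91

0.91 deg


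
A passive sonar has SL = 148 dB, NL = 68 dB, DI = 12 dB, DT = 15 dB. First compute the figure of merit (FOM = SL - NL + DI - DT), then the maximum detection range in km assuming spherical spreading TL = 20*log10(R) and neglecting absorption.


Step 1: FOM = SL - NL + DI - DT = 148 - 68 + 12 - 15 = 77 dB
Step 2: at max range FOM = TL = 20*log10(R), so R = 10^(77/20) = 7079.46 m = 7.08 km

7.08 km


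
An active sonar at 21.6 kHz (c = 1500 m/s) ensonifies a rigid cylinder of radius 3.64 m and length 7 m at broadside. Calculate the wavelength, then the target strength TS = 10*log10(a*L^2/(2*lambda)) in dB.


Step 1: lambda = c/f = 1500/21600 = 0.06944 m
Step 2: TS = 10*log10(a*L^2/(2*lambda)) = 10*log10(3.64*7^2/(2*0.06944)) = 31.09

31.09 dB


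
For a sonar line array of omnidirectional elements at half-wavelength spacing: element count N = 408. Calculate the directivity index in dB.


DI = 10*log10(408) = 26.11

26.11 dB


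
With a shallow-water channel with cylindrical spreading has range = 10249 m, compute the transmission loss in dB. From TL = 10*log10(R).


TL = 10*log10(10249) = 40.11

40.11 dB


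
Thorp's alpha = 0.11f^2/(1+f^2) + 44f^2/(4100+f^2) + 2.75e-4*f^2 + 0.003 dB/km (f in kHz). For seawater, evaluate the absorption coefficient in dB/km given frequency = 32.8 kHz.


f^2 = 1075.84
alpha = 0.11*1075.84/(1+1075.84) + 44*1075.84/(4100+1075.84) + 2.75e-4*1075.84 + 0.003 = 9.555

9.555 dB/km


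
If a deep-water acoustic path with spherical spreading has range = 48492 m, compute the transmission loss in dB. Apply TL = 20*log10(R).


TL = 20*log10(48492) = 93.71

93.71 dB


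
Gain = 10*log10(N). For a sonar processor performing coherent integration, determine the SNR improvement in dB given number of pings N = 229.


23.6 dB


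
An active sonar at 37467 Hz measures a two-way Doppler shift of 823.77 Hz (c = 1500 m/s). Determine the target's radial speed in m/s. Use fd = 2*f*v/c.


16.49 m/s


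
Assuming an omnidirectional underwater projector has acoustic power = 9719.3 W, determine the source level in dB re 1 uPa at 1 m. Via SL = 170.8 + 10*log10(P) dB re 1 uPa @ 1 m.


SL = 170.8 + 10*log10(9719.3) = 170.8 + 39.88 = 210.68

210.68 dB


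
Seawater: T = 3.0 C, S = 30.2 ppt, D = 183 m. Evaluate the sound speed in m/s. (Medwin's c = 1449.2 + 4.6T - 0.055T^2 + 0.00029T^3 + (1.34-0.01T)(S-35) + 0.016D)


1459.15 m/s


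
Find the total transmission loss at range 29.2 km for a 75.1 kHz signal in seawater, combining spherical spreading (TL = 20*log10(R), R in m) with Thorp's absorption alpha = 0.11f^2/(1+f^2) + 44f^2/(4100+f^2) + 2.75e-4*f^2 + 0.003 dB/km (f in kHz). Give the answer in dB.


881.87 dB


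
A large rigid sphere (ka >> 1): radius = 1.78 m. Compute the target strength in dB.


-1.01 dB


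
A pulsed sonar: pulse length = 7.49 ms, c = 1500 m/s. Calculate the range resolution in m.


5.6175 m


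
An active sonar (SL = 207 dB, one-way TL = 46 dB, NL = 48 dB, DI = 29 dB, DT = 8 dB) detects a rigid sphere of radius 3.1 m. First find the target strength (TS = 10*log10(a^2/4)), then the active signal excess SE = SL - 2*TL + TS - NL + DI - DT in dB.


Step 1: TS = 10*log10(3.1^2/4) = 3.81 dB
Step 2: SE = SL - 2*TL + TS - NL + DI - DT = 207 - 2*46 + (3.81) - 48 + 29 - 8 = 91.81

91.81 dB


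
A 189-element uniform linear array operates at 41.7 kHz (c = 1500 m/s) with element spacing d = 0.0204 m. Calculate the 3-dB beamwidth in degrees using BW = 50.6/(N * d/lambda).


0.47 deg


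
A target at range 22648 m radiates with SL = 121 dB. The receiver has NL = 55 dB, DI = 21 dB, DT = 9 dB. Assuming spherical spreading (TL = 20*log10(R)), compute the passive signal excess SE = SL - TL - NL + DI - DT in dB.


Step 1: TL = 20*log10(22648) = 87.1 dB
Step 2: SE = 121 - 87.1 - 55 + 21 - 9 = -9.1

-9.1 dB


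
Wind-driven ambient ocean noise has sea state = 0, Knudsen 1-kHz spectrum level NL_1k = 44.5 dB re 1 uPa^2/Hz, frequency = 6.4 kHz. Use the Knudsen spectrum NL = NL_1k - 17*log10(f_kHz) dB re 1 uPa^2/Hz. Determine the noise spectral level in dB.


30.79 dB


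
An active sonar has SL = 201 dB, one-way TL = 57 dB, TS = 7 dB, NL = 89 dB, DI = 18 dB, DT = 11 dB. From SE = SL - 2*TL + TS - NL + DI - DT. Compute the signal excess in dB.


12 dB


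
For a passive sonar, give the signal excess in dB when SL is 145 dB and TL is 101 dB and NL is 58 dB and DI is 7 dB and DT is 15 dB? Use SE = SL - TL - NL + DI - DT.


SE = SL - TL - NL + DI - DT = 145 - 101 - 58 + 7 - 15 = -22

-22 dB


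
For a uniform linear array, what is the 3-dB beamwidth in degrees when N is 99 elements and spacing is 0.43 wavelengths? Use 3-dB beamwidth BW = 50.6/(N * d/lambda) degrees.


1.19 deg


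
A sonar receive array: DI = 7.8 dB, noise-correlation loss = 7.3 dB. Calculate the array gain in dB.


0.5 dB


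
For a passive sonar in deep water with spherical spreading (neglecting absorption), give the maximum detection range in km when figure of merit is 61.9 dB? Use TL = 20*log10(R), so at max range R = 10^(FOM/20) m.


At max range FOM = TL, so 20*log10(R) = 61.9
R = 10^(61.9/20) = 1244.51 m = 1.24 km

1.24 km


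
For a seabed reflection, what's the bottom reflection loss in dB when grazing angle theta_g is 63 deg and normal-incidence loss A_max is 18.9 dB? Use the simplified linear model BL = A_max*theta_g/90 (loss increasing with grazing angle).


13.23 dB


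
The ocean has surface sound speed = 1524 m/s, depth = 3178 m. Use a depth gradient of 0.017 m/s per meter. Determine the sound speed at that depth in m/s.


1578.026 m/s


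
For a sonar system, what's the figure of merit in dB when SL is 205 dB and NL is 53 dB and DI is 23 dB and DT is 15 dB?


FOM = SL - NL + DI - DT = 205 - 53 + 23 - 15 = 160

160 dB


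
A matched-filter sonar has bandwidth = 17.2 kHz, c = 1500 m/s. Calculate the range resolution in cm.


4.36 cm


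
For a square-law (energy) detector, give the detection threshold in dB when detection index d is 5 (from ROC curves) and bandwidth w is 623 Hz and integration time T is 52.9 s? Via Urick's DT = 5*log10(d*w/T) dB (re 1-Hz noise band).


8.85 dB


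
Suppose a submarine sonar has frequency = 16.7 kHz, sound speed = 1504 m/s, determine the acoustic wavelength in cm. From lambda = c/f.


lambda = c/f = 1504 / 16700 = 0.0901 m = 9.01 cm

9.01 cm


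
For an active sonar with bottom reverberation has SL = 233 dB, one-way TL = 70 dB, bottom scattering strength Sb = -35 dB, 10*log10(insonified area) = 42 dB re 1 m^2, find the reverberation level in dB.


100 dB


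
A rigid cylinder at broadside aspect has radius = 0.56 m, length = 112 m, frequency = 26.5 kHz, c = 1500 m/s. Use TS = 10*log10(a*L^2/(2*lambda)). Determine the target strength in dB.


lambda = 1500/26500 = 0.0566 m
TS = 10*log10(0.56*112^2/(2*0.0566)) = 47.93

47.93 dB


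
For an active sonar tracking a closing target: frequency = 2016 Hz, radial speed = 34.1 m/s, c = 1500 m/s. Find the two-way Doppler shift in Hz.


91.66 Hz


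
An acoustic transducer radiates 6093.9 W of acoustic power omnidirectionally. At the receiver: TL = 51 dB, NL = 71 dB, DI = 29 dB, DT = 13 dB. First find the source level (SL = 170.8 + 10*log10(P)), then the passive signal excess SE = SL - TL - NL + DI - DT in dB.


Step 1: SL = 170.8 + 10*log10(6093.9) = 208.65 dB
Step 2: SE = SL - TL - NL + DI - DT = 208.65 - 51 - 71 + 29 - 13 = 102.65

102.65 dB


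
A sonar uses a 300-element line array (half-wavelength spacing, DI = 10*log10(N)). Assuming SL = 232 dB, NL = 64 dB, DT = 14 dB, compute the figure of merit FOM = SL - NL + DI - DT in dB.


Step 1: DI = 10*log10(300) = 24.77 dB
Step 2: FOM = SL - NL + DI - DT = 232 - 64 + 24.77 - 14 = 178.77

178.77 dB


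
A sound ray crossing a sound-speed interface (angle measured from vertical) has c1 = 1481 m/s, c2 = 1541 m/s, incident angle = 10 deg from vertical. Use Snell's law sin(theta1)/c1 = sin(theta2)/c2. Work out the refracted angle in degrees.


10.41 deg


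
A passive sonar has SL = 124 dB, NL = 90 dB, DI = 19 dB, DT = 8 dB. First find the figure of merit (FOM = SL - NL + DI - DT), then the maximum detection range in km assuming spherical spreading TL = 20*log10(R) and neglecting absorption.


Step 1: FOM = SL - NL + DI - DT = 124 - 90 + 19 - 8 = 45 dB
Step 2: at max range FOM = TL = 20*log10(R), so R = 10^(45/20) = 177.83 m = 0.18 km

0.18 km


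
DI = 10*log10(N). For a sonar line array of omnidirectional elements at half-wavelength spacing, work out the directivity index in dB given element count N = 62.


DI = 10*log10(62) = 17.92

17.92 dB


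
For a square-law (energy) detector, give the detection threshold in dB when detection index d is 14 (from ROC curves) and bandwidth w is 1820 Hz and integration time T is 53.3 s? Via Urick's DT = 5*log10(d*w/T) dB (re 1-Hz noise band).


DT = 5*log10(d*w/T) = 5*log10(14 * 1820 / 53.3) = 5*log10(478.05) = 13.4

13.4 dB


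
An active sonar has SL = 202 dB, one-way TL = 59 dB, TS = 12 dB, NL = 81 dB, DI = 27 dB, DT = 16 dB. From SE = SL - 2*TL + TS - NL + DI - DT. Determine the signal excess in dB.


SE = SL - 2*TL + TS - NL + DI - DT = 202 - 2*59 + (12) - 81 + 27 - 16 = 26

26 dB


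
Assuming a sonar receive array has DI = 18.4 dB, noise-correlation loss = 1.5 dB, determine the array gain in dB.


AG = DI - L_corr = 18.4 - 1.5 = 16.9

16.9 dB


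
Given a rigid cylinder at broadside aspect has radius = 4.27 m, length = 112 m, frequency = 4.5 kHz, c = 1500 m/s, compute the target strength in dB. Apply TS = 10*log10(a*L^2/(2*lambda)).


49.05 dB


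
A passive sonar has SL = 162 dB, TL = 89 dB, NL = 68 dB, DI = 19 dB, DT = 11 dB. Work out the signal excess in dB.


SE = SL - TL - NL + DI - DT = 162 - 89 - 68 + 19 - 11 = 13

13 dB


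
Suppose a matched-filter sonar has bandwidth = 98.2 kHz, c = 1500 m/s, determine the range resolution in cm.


dR = c/(2*BW) = 1500 / (2 * 98.2e3) = 0.0076 m = 0.76 cm

0.76 cm


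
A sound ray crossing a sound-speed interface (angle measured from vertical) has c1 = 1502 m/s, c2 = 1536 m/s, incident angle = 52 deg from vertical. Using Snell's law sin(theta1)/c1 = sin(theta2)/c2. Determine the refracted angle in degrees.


53.69 deg
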